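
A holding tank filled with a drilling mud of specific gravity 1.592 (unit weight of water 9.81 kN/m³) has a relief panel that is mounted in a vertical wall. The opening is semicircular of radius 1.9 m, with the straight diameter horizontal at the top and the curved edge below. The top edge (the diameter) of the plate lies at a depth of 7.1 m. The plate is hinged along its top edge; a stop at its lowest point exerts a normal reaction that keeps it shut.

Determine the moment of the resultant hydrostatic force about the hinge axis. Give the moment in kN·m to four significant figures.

γ = 1.592 × 9.81 = 15.61752 kN/m³.
The centroid of a semicircle lies 4r/(3π) = 0.806385 m from the diameter, here below the top edge, so the centroid depth is h_c = 7.1 + 0.806385 = 7.90638 m.
A = πr²/2 = π × 1.9²/2 = 5.67057 m².
Resultant F = γ·h_c·A = 15.61752 × 7.90638 × 5.67057 = 700.191 kN.
I_c = (π/8 − 8/(9π))·r⁴ = 0.109757 × 1.9⁴ = 1.43036 m⁴.
Centre of pressure: y_p = y_c + I_c/(y_c·A) = 7.90638 + 1.43036/(7.90638 × 5.67057) = 7.90638 + 0.0319037 = 7.93828 m along the plane.
The resultant acts 0.806385 + 0.0319037 = 0.838289 m (along the plate) below the hinge at the top edge, so the moment about the hinge is M = F × 0.838289 = 700.191 × 0.838289 = 586.962 kN·m.

M ≈ 587.0 kN·m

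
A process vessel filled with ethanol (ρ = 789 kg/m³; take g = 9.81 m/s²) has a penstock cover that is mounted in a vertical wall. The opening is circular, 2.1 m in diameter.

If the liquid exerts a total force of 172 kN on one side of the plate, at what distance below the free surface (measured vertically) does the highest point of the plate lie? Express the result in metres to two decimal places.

d_top ≈ 5.37 m

γ = ρg = 789 × 9.81 / 1000 = 7.74009 kN/m³.
A = π(1.05)² = 3.46361 m².
From F = γ·h_c·A, the centroid depth is h_c = 172/(7.74009 × 3.46361) = 6.41584 m.
The centroid is at the centre, 1.05 m below the top of the plate, so the highest point sits at h_top = 6.41584 − 1.05 = 5.36584 m below the surface.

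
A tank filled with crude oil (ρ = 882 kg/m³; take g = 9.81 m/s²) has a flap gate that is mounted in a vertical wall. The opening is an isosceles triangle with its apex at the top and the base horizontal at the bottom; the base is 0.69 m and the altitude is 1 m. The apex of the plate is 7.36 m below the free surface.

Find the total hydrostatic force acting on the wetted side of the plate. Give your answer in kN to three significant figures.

γ = ρg = 882 × 9.81 / 1000 = 8.65242 kN/m³.
With the apex up, the centroid sits 2h/3 = 2 × 1/3 = 0.666667 m below the apex, so the centroid depth is h_c = 7.36 + 0.666667 = 8.02667 m.
A = ½ × 0.69 × 1 = 0.345 m².
Resultant F = γ·h_c·A = 8.65242 × 8.02667 × 0.345 = 23.9603 kN.

F ≈ 24.0 kN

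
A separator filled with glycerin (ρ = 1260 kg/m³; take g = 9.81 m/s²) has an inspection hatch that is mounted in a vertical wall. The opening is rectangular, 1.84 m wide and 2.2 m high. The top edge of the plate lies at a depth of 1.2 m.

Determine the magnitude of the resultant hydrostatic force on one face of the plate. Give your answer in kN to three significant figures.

F ≈ 115 kN

γ = ρg = 1260 × 9.81 / 1000 = 12.3606 kN/m³.
The centroid lies 2.2/2 = 1.1 m below the top edge, so the centroid depth is h_c = 1.2 + 1.1 = 2.3 m.
A = 1.84 × 2.2 = 4.048 m².
Resultant F = γ·h_c·A = 12.3606 × 2.3 × 4.048 = 115.082 kN.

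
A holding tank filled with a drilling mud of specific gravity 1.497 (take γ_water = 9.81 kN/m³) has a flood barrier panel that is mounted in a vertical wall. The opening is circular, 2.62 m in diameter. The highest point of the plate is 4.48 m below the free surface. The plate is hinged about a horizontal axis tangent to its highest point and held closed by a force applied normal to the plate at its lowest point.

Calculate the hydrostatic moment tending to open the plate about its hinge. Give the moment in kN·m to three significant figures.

γ = 1.497 × 9.81 = 14.68557 kN/m³.
The centroid is at the centre, 1.31 m below the top of the plate, so the centroid depth is h_c = 4.48 + 1.31 = 5.79 m.
A = π(1.31)² = 5.39129 m².
Resultant F = γ·h_c·A = 14.68557 × 5.79 × 5.39129 = 458.418 kN.
I_c = πr⁴/4 = π × 1.31⁴/4 = 2.313 m⁴.
Centre of pressure: y_p = y_c + I_c/(y_c·A) = 5.79 + 2.313/(5.79 × 5.39129) = 5.79 + 0.0740976 = 5.8641 m along the plane.
The resultant acts 1.31 + 0.0740976 = 1.3841 m (along the plate) below the hinge at the top edge, so the moment about the hinge is M = F × 1.3841 = 458.418 × 1.3841 = 634.496 kN·m.

M ≈ 634 kN·m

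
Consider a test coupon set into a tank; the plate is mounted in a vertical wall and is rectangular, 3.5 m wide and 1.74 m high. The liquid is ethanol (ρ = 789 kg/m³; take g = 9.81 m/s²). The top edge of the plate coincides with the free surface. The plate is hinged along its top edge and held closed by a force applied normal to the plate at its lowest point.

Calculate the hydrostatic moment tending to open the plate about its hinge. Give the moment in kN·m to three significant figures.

M ≈ 47.6 kN·m

γ = ρg = 789 × 9.81 / 1000 = 7.74009 kN/m³.
The centroid lies 1.74/2 = 0.87 m below the top edge, so the centroid depth is h_c = 0.87 m.
A = 3.5 × 1.74 = 6.09 m².
Resultant F = γ·h_c·A = 7.74009 × 0.87 × 6.09 = 41.0093 kN.
I_c = b·h³/12 = 3.5 × 1.74³/12 = 1.53651 m⁴.
Centre of pressure: y_p = y_c + I_c/(y_c·A) = 0.87 + 1.53651/(0.87 × 6.09) = 0.87 + 0.290001 = 1.16 m along the plane.
The resultant acts 0.87 + 0.290001 = 1.16 m (along the plate) below the hinge at the top edge, so the moment about the hinge is M = F × 1.16 = 41.0093 × 1.16 = 47.5708 kN·m.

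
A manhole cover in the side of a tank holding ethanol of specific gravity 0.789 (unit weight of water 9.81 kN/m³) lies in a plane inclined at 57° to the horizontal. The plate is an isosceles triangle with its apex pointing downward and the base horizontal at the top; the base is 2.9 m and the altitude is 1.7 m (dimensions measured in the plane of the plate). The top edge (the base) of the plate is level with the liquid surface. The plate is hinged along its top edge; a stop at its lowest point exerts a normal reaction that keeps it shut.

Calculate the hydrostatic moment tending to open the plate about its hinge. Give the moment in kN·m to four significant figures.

M ≈ 7.707 kN·m

γ = 0.789 × 9.81 = 7.74009 kN/m³.
Let θ = 57° be the plate's angle to the horizontal; measure y along the incline from where the plane meets the free surface. Vertical depth h = y·sinθ with sinθ = 0.838671.
With the apex down, the centroid sits h/3 = 1.7/3 = 0.566667 m below the base (the top edge), so y_c = 0.566667 m and h_c = 0.566667 × 0.838671 = 0.475247 m.
A = ½ × 2.9 × 1.7 = 2.465 m².
Resultant F = γ·h_c·A = 7.74009 × 0.475247 × 2.465 = 9.06739 kN.
I_c = b·h³/36 = 2.9 × 1.7³/36 = 0.395769 m⁴.
Centre of pressure: y_p = y_c + I_c/(y_c·A) = 0.566667 + 0.395769/(0.566667 × 2.465) = 0.566667 + 0.283333 = 0.85 m along the plane.
The resultant acts 0.566667 + 0.283333 = 0.85 m (along the plate) below the hinge at the top edge, so the moment about the hinge is M = F × 0.85 = 9.06739 × 0.85 = 7.70728 kN·m.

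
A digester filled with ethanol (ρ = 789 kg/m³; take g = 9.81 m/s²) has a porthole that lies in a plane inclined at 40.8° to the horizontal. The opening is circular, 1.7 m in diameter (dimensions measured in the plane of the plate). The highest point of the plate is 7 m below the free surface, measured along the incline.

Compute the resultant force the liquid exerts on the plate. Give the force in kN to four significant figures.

F ≈ 90.11 kN

γ = ρg = 789 × 9.81 / 1000 = 7.74009 kN/m³.
Let θ = 40.8° be the plate's angle to the horizontal; measure y along the incline from where the plane meets the free surface. Vertical depth h = y·sinθ with sinθ = 0.653421.
The centroid is at the centre, 0.85 m below the top of the plate, so y_c = 7 + 0.85 = 7.85 m and h_c = 7.85 × 0.653421 = 5.12935 m.
A = π(0.85)² = 2.2698 m².
Resultant F = γ·h_c·A = 7.74009 × 5.12935 × 2.2698 = 90.1148 kN.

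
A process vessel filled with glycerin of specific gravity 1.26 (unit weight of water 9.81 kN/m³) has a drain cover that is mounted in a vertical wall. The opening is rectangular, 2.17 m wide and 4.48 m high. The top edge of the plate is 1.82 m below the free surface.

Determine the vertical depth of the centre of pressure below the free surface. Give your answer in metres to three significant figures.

h_p = 4.47 m

γ = 1.26 × 9.81 = 12.3606 kN/m³.
The centroid lies 4.48/2 = 2.24 m below the top edge, so the centroid depth is h_c = 1.82 + 2.24 = 4.06 m.
A = 2.17 × 4.48 = 9.7216 m².
Resultant F = γ·h_c·A = 12.3606 × 4.06 × 9.7216 = 487.869 kN.
I_c = b·h³/12 = 2.17 × 4.48³/12 = 16.2597 m⁴.
Centre of pressure: y_p = y_c + I_c/(y_c·A) = 4.06 + 16.2597/(4.06 × 9.7216) = 4.06 + 0.411954 = 4.47195 m along the plane.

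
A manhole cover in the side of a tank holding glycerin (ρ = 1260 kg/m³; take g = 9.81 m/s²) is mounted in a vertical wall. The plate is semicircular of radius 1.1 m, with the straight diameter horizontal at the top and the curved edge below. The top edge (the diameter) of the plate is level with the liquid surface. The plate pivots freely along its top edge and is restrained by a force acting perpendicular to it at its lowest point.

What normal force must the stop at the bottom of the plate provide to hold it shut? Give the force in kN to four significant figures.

γ = ρg = 1260 × 9.81 / 1000 = 12.3606 kN/m³.
The centroid of a semicircle lies 4r/(3π) = 0.466854 m from the diameter, here below the top edge, so the centroid depth is h_c = 0.466854 m.
A = πr²/2 = π × 1.1²/2 = 1.90066 m².
Resultant F = γ·h_c·A = 12.3606 × 0.466854 × 1.90066 = 10.9679 kN.
I_c = (π/8 − 8/(9π))·r⁴ = 0.109757 × 1.1⁴ = 0.160695 m⁴.
Centre of pressure: y_p = y_c + I_c/(y_c·A) = 0.466854 + 0.160695/(0.466854 × 1.90066) = 0.466854 + 0.181099 = 0.647953 m along the plane.
The resultant acts 0.466854 + 0.181099 = 0.647953 m (along the plate) below the hinge at the top edge, so the moment about the hinge is M = F × 0.647953 = 10.9679 × 0.647953 = 7.10668 kN·m.
A normal force at the bottom, 1.1 m from the hinge, must supply this moment: P = 7.10668/1.1 = 6.46062 kN.

P ≈ 6.461 kN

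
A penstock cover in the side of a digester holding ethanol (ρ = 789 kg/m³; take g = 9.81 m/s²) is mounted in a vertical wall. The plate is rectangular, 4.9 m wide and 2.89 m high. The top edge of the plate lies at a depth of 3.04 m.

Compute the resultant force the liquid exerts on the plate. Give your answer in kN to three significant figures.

γ = ρg = 789 × 9.81 / 1000 = 7.74009 kN/m³.
The centroid lies 2.89/2 = 1.445 m below the top edge, so the centroid depth is h_c = 3.04 + 1.445 = 4.485 m.
A = 4.9 × 2.89 = 14.161 m².
Resultant F = γ·h_c·A = 7.74009 × 4.485 × 14.161 = 491.589 kN.

F ≈ 492 kN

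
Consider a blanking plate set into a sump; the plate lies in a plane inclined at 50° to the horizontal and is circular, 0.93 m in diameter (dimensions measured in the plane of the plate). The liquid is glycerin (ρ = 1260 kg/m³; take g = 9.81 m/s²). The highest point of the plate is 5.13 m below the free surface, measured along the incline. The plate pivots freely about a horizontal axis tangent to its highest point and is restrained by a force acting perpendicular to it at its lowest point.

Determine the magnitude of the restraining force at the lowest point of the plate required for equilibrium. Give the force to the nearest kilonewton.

P ≈ 18 kN

γ = ρg = 1260 × 9.81 / 1000 = 12.3606 kN/m³.
Let θ = 50° be the plate's angle to the horizontal; measure y along the incline from where the plane meets the free surface. Vertical depth h = y·sinθ with sinθ = 0.766044.
The centroid is at the centre, 0.465 m below the top of the plate, so y_c = 5.13 + 0.465 = 5.595 m and h_c = 5.595 × 0.766044 = 4.28602 m.
A = π(0.465)² = 0.679291 m².
Resultant F = γ·h_c·A = 12.3606 × 4.28602 × 0.679291 = 35.9873 kN.
I_c = πr⁴/4 = π × 0.465⁴/4 = 0.0367199 m⁴.
Centre of pressure: y_p = y_c + I_c/(y_c·A) = 5.595 + 0.0367199/(5.595 × 0.679291) = 5.595 + 0.00966152 = 5.60466 m along the plane.
The resultant acts 0.465 + 0.00966152 = 0.474662 m (along the plate) below the hinge at the top edge, so the moment about the hinge is M = F × 0.474662 = 35.9873 × 0.474662 = 17.0818 kN·m.
A normal force at the bottom, 0.93 m from the hinge, must supply this moment: P = 17.0818/0.93 = 18.3675 kN.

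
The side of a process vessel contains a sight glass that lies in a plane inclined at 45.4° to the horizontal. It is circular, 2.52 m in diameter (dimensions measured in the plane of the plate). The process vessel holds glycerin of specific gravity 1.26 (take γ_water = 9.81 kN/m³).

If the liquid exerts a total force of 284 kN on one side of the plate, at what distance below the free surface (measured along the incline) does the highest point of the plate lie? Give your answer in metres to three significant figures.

γ = 1.26 × 9.81 = 12.3606 kN/m³.
A = π(1.26)² = 4.98759 m².
From F = γ·h_c·A, the centroid depth is h_c = 284/(12.3606 × 4.98759) = 4.60668 m.
Let θ = 45.4° be the plate's angle to the horizontal; measure y along the incline from where the plane meets the free surface. Vertical depth h = y·sinθ with sinθ = 0.712026.
Along the incline, y_c = h_c/sinθ = 4.60668/0.712026 = 6.46982 m.
The centroid is at the centre, 1.26 m below the top of the plate, so the highest point sits at y_top = 6.46982 − 1.26 = 5.20982 m along the incline.

y_top ≈ 5.21 m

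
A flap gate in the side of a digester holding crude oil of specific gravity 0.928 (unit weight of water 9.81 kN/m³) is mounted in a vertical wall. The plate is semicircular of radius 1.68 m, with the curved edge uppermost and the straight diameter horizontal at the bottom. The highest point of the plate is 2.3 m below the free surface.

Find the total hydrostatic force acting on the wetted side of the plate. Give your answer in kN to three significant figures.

γ = 0.928 × 9.81 = 9.10368 kN/m³.
The centroid lies 4r/(3π) = 0.713014 m above the diameter, so r − 4r/(3π) = 1.68 − 0.713014 = 0.966986 m below the topmost point, so the centroid depth is h_c = 2.3 + 0.966986 = 3.26699 m.
A = πr²/2 = π × 1.68²/2 = 4.43342 m².
Resultant F = γ·h_c·A = 9.10368 × 3.26699 × 4.43342 = 131.857 kN.

F ≈ 132 kN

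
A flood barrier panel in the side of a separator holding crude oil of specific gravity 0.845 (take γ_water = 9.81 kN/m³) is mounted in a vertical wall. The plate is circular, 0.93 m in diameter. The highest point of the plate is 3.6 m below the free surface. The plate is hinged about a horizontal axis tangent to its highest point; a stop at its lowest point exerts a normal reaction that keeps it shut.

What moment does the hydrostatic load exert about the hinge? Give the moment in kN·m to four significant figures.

γ = 0.845 × 9.81 = 8.28945 kN/m³.
The centroid is at the centre, 0.465 m below the top of the plate, so the centroid depth is h_c = 3.6 + 0.465 = 4.065 m.
A = π(0.465)² = 0.679291 m².
Resultant F = γ·h_c·A = 8.28945 × 4.065 × 0.679291 = 22.8898 kN.
I_c = πr⁴/4 = π × 0.465⁴/4 = 0.0367199 m⁴.
Centre of pressure: y_p = y_c + I_c/(y_c·A) = 4.065 + 0.0367199/(4.065 × 0.679291) = 4.065 + 0.013298 = 4.0783 m along the plane.
The resultant acts 0.465 + 0.013298 = 0.478298 m (along the plate) below the hinge at the top edge, so the moment about the hinge is M = F × 0.478298 = 22.8898 × 0.478298 = 10.9481 kN·m.

M ≈ 10.95 kN·m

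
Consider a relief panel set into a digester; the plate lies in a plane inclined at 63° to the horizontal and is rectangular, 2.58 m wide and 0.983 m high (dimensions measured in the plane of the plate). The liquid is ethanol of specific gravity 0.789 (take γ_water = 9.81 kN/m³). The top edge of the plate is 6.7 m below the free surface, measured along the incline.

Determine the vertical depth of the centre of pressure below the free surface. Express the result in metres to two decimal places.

γ = 0.789 × 9.81 = 7.74009 kN/m³.
Let θ = 63° be the plate's angle to the horizontal; measure y along the incline from where the plane meets the free surface. Vertical depth h = y·sinθ with sinθ = 0.891007.
The centroid lies 0.983/2 = 0.4915 m below the top edge, so y_c = 6.7 + 0.4915 = 7.1915 m and h_c = 7.1915 × 0.891007 = 6.40768 m.
A = 2.58 × 0.983 = 2.53614 m².
Resultant F = γ·h_c·A = 7.74009 × 6.40768 × 2.53614 = 125.782 kN.
I_c = b·h³/12 = 2.58 × 0.983³/12 = 0.20422 m⁴.
Centre of pressure: y_p = y_c + I_c/(y_c·A) = 7.1915 + 0.20422/(7.1915 × 2.53614) = 7.1915 + 0.0111971 = 7.2027 m along the plane.
Vertically, h_p = y_p·sinθ = 7.2027 × 0.891007 = 6.41766 m.

h_p = 6.42 m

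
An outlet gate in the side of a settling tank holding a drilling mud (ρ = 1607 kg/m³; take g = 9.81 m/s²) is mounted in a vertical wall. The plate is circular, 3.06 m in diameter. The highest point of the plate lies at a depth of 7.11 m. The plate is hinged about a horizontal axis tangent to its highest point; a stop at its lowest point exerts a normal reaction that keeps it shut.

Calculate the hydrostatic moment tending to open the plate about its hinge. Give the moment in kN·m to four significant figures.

M ≈ 1600 kN·m

γ = ρg = 1607 × 9.81 / 1000 = 15.76467 kN/m³.
The centroid is at the centre, 1.53 m below the top of the plate, so the centroid depth is h_c = 7.11 + 1.53 = 8.64 m.
A = π(1.53)² = 7.35415 m².
Resultant F = γ·h_c·A = 15.76467 × 8.64 × 7.35415 = 1001.68 kN.
I_c = πr⁴/4 = π × 1.53⁴/4 = 4.30383 m⁴.
Centre of pressure: y_p = y_c + I_c/(y_c·A) = 8.64 + 4.30383/(8.64 × 7.35415) = 8.64 + 0.0677343 = 8.70773 m along the plane.
The resultant acts 1.53 + 0.0677343 = 1.59773 m (along the plate) below the hinge at the top edge, so the moment about the hinge is M = F × 1.59773 = 1001.68 × 1.59773 = 1600.41 kN·m.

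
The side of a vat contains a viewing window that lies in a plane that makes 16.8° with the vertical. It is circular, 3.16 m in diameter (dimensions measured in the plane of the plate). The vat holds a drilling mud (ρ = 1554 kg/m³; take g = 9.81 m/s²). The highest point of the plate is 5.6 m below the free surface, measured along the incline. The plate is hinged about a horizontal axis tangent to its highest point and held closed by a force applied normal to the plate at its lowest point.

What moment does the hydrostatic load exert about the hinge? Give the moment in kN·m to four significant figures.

M ≈ 1370 kN·m

γ = ρg = 1554 × 9.81 / 1000 = 15.24474 kN/m³.
The plate makes 16.8° with the vertical, i.e. θ = 90° − 16.8° = 73.2° to the horizontal. Measuring y along the incline from the free-surface line, vertical depth h = y·sinθ with sinθ = 0.957319.
The centroid is at the centre, 1.58 m below the top of the plate, so y_c = 5.6 + 1.58 = 7.18 m and h_c = 7.18 × 0.957319 = 6.87355 m.
A = π(1.58)² = 7.84267 m².
Resultant F = γ·h_c·A = 15.24474 × 6.87355 × 7.84267 = 821.798 kN.
I_c = πr⁴/4 = π × 1.58⁴/4 = 4.89461 m⁴.
Centre of pressure: y_p = y_c + I_c/(y_c·A) = 7.18 + 4.89461/(7.18 × 7.84267) = 7.18 + 0.086922 = 7.26692 m along the plane.
The resultant acts 1.58 + 0.086922 = 1.66692 m (along the plate) below the hinge at the top edge, so the moment about the hinge is M = F × 1.66692 = 821.798 × 1.66692 = 1369.87 kN·m.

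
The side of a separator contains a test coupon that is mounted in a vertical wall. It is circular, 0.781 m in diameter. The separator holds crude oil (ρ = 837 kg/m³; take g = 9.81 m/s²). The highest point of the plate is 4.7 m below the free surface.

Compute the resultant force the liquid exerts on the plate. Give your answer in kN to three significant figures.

γ = ρg = 837 × 9.81 / 1000 = 8.21097 kN/m³.
The centroid is at the centre, 0.3905 m below the top of the plate, so the centroid depth is h_c = 4.7 + 0.3905 = 5.0905 m.
A = π(0.3905)² = 0.479062 m².
Resultant F = γ·h_c·A = 8.21097 × 5.0905 × 0.479062 = 20.0238 kN.

F ≈ 20.0 kN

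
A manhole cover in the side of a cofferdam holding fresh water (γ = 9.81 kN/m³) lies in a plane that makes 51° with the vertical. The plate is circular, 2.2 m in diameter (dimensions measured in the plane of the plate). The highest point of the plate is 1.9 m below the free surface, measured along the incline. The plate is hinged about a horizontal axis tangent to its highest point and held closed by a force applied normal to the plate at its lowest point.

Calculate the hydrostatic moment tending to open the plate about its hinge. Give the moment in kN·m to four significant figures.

γ = 9.81 kN/m³.
The plate makes 51° with the vertical, i.e. θ = 90° − 51° = 39° to the horizontal. Measuring y along the incline from the free-surface line, vertical depth h = y·sinθ with sinθ = 0.629320.
The centroid is at the centre, 1.1 m below the top of the plate, so y_c = 1.9 + 1.1 = 3 m and h_c = 3 × 0.629320 = 1.88796 m.
A = π(1.1)² = 3.80133 m².
Resultant F = γ·h_c·A = 9.81 × 1.88796 × 3.80133 = 70.404 kN.
I_c = πr⁴/4 = π × 1.1⁴/4 = 1.1499 m⁴.
Centre of pressure: y_p = y_c + I_c/(y_c·A) = 3 + 1.1499/(3 × 3.80133) = 3 + 0.100833 = 3.10083 m along the plane.
The resultant acts 1.1 + 0.100833 = 1.20083 m (along the plate) below the hinge at the top edge, so the moment about the hinge is M = F × 1.20083 = 70.404 × 1.20083 = 84.5432 kN·m.

M ≈ 84.54 kN·m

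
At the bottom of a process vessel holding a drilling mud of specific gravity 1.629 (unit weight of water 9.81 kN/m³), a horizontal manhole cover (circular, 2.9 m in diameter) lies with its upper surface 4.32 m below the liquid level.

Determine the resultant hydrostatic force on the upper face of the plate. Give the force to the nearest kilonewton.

F ≈ 456 kN

γ = 1.629 × 9.81 = 15.98049 kN/m³.
The plate is horizontal, so pressure is uniform at p = γ·h = 15.98049 × 4.32 = 69.0357 kN/m².
A = π(1.45)² = 6.6052 m².
F = p·A = 69.0357 × 6.6052 = 455.995 kN.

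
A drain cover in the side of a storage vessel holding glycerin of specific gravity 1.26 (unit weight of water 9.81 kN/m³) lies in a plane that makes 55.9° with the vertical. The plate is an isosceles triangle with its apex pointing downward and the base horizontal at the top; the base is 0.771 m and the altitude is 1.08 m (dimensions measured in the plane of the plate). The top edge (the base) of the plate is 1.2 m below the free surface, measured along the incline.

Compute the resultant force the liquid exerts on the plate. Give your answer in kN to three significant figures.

γ = 1.26 × 9.81 = 12.3606 kN/m³.
The plate makes 55.9° with the vertical, i.e. θ = 90° − 55.9° = 34.1° to the horizontal. Measuring y along the incline from the free-surface line, vertical depth h = y·sinθ with sinθ = 0.560639.
With the apex down, the centroid sits h/3 = 1.08/3 = 0.36 m below the base (the top edge), so y_c = 1.2 + 0.36 = 1.56 m and h_c = 1.56 × 0.560639 = 0.874597 m.
A = ½ × 0.771 × 1.08 = 0.41634 m².
Resultant F = γ·h_c·A = 12.3606 × 0.874597 × 0.41634 = 4.50086 kN.

F ≈ 4.50 kN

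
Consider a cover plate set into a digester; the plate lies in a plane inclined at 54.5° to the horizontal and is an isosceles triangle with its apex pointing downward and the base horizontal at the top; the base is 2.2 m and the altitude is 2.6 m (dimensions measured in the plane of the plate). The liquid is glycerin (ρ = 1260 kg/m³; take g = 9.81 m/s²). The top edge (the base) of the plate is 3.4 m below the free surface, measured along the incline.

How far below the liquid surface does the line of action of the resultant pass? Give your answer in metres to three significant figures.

h_p = 3.55 m

γ = ρg = 1260 × 9.81 / 1000 = 12.3606 kN/m³.
Let θ = 54.5° be the plate's angle to the horizontal; measure y along the incline from where the plane meets the free surface. Vertical depth h = y·sinθ with sinθ = 0.814116.
With the apex down, the centroid sits h/3 = 2.6/3 = 0.866667 m below the base (the top edge), so y_c = 3.4 + 0.866667 = 4.26667 m and h_c = 4.26667 × 0.814116 = 3.47356 m.
A = ½ × 2.2 × 2.6 = 2.86 m².
Resultant F = γ·h_c·A = 12.3606 × 3.47356 × 2.86 = 122.795 kN.
I_c = b·h³/36 = 2.2 × 2.6³/36 = 1.07409 m⁴.
Centre of pressure: y_p = y_c + I_c/(y_c·A) = 4.26667 + 1.07409/(4.26667 × 2.86) = 4.26667 + 0.0880209 = 4.35469 m along the plane.
Vertically, h_p = y_p·sinθ = 4.35469 × 0.814116 = 3.54522 m.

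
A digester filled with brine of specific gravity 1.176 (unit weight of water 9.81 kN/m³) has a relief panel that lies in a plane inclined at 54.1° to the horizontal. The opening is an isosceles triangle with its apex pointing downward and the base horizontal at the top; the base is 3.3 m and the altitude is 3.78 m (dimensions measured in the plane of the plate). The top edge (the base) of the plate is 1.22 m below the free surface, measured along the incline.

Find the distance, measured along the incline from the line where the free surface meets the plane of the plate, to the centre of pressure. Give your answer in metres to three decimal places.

y_p = 2.800 m

γ = 1.176 × 9.81 = 11.53656 kN/m³.
Let θ = 54.1° be the plate's angle to the horizontal; measure y along the incline from where the plane meets the free surface. Vertical depth h = y·sinθ with sinθ = 0.810042.
With the apex down, the centroid sits h/3 = 3.78/3 = 1.26 m below the base (the top edge), so y_c = 1.22 + 1.26 = 2.48 m and h_c = 2.48 × 0.810042 = 2.0089 m.
A = ½ × 3.3 × 3.78 = 6.237 m².
Resultant F = γ·h_c·A = 11.53656 × 2.0089 × 6.237 = 144.547 kN.
I_c = b·h³/36 = 3.3 × 3.78³/36 = 4.95093 m⁴.
Centre of pressure: y_p = y_c + I_c/(y_c·A) = 2.48 + 4.95093/(2.48 × 6.237) = 2.48 + 0.320081 = 2.80008 m along the plane.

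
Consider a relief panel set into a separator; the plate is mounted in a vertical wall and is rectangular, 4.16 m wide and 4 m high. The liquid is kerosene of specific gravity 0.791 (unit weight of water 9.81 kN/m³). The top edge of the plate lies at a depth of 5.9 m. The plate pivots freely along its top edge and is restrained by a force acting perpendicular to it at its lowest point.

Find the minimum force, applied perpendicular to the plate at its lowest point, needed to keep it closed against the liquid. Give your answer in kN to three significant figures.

P ≈ 553 kN

γ = 0.791 × 9.81 = 7.75971 kN/m³.
The centroid lies 4/2 = 2 m below the top edge, so the centroid depth is h_c = 5.9 + 2 = 7.9 m.
A = 4.16 × 4 = 16.64 m².
Resultant F = γ·h_c·A = 7.75971 × 7.9 × 16.64 = 1020.06 kN.
I_c = b·h³/12 = 4.16 × 4³/12 = 22.1867 m⁴.
Centre of pressure: y_p = y_c + I_c/(y_c·A) = 7.9 + 22.1867/(7.9 × 16.64) = 7.9 + 0.168777 = 8.06878 m along the plane.
The resultant acts 2 + 0.168777 = 2.16878 m (along the plate) below the hinge at the top edge, so the moment about the hinge is M = F × 2.16878 = 1020.06 × 2.16878 = 2212.29 kN·m.
A normal force at the bottom, 4 m from the hinge, must supply this moment: P = 2212.29/4 = 553.072 kN.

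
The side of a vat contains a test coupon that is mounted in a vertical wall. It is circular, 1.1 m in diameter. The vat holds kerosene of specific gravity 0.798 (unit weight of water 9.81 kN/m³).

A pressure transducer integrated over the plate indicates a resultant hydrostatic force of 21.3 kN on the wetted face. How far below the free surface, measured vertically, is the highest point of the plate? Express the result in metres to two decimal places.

γ = 0.798 × 9.81 = 7.82838 kN/m³.
A = π(0.55)² = 0.950332 m².
From F = γ·h_c·A, the centroid depth is h_c = 21.3/(7.82838 × 0.950332) = 2.86307 m.
The centroid is at the centre, 0.55 m below the top of the plate, so the highest point sits at h_top = 2.86307 − 0.55 = 2.31307 m below the surface.

d_top ≈ 2.31 m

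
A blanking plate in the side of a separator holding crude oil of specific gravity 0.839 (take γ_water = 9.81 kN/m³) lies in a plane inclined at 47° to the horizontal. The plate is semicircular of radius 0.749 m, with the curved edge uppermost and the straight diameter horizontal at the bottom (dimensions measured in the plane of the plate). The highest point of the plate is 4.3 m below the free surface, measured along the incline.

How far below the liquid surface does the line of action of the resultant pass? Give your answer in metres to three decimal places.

h_p = 3.466 m

γ = 0.839 × 9.81 = 8.23059 kN/m³.
Let θ = 47° be the plate's angle to the horizontal; measure y along the incline from where the plane meets the free surface. Vertical depth h = y·sinθ with sinθ = 0.731354.
The centroid lies 4r/(3π) = 0.317885 m above the diameter, so r − 4r/(3π) = 0.749 − 0.317885 = 0.431115 m below the topmost point, so y_c = 4.3 + 0.431115 = 4.73111 m and h_c = 4.73111 × 0.731354 = 3.46012 m.
A = πr²/2 = π × 0.749²/2 = 0.881218 m².
Resultant F = γ·h_c·A = 8.23059 × 3.46012 × 0.881218 = 25.0961 kN.
I_c = (π/8 − 8/(9π))·r⁴ = 0.109757 × 0.749⁴ = 0.034543 m⁴.
Centre of pressure: y_p = y_c + I_c/(y_c·A) = 4.73111 + 0.034543/(4.73111 × 0.881218) = 4.73111 + 0.0082854 = 4.7394 m along the plane.
Vertically, h_p = y_p·sinθ = 4.7394 × 0.731354 = 3.46618 m.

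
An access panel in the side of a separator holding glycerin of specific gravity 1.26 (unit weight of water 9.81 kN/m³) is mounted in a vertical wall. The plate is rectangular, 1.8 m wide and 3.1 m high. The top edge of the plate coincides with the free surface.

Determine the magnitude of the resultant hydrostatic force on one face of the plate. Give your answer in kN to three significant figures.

γ = 1.26 × 9.81 = 12.3606 kN/m³.
The centroid lies 3.1/2 = 1.55 m below the top edge, so the centroid depth is h_c = 1.55 m.
A = 1.8 × 3.1 = 5.58 m².
Resultant F = γ·h_c·A = 12.3606 × 1.55 × 5.58 = 106.907 kN.

F ≈ 107 kN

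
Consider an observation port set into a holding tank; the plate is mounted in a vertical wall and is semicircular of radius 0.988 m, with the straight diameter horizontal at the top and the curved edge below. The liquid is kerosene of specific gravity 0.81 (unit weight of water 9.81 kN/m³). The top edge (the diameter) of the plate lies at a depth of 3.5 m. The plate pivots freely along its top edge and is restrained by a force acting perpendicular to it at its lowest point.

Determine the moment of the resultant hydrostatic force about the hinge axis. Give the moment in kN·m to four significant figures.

M ≈ 20.85 kN·m

γ = 0.81 × 9.81 = 7.9461 kN/m³.
The centroid of a semicircle lies 4r/(3π) = 0.41932 m from the diameter, here below the top edge, so the centroid depth is h_c = 3.5 + 0.41932 = 3.91932 m.
A = πr²/2 = π × 0.988²/2 = 1.53332 m².
Resultant F = γ·h_c·A = 7.9461 × 3.91932 × 1.53332 = 47.7527 kN.
I_c = (π/8 − 8/(9π))·r⁴ = 0.109757 × 0.988⁴ = 0.104583 m⁴.
Centre of pressure: y_p = y_c + I_c/(y_c·A) = 3.91932 + 0.104583/(3.91932 × 1.53332) = 3.91932 + 0.0174027 = 3.93672 m along the plane.
The resultant acts 0.41932 + 0.0174027 = 0.436723 m (along the plate) below the hinge at the top edge, so the moment about the hinge is M = F × 0.436723 = 47.7527 × 0.436723 = 20.8547 kN·m.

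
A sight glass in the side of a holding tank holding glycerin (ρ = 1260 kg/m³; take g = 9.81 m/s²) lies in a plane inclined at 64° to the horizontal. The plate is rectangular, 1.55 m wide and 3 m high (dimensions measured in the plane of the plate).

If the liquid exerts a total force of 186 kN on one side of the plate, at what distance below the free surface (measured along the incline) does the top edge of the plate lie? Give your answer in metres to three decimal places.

y_top ≈ 2.100 m

γ = ρg = 1260 × 9.81 / 1000 = 12.3606 kN/m³.
A = 1.55 × 3 = 4.65 m².
From F = γ·h_c·A, the centroid depth is h_c = 186/(12.3606 × 4.65) = 3.23609 m.
Let θ = 64° be the plate's angle to the horizontal; measure y along the incline from where the plane meets the free surface. Vertical depth h = y·sinθ with sinθ = 0.898794.
Along the incline, y_c = h_c/sinθ = 3.23609/0.898794 = 3.60048 m.
The centroid lies 3/2 = 1.5 m below the top edge, so the top edge sits at y_top = 3.60048 − 1.5 = 2.10048 m along the incline.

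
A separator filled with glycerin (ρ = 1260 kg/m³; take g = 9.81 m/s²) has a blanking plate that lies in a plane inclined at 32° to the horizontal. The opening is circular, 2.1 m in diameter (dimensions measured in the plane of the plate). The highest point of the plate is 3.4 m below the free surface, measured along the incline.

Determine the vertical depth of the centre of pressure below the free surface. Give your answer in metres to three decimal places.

γ = ρg = 1260 × 9.81 / 1000 = 12.3606 kN/m³.
Let θ = 32° be the plate's angle to the horizontal; measure y along the incline from where the plane meets the free surface. Vertical depth h = y·sinθ with sinθ = 0.529919.
The centroid is at the centre, 1.05 m below the top of the plate, so y_c = 3.4 + 1.05 = 4.45 m and h_c = 4.45 × 0.529919 = 2.35814 m.
A = π(1.05)² = 3.46361 m².
Resultant F = γ·h_c·A = 12.3606 × 2.35814 × 3.46361 = 100.957 kN.
I_c = πr⁴/4 = π × 1.05⁴/4 = 0.954656 m⁴.
Centre of pressure: y_p = y_c + I_c/(y_c·A) = 4.45 + 0.954656/(4.45 × 3.46361) = 4.45 + 0.0619381 = 4.51194 m along the plane.
Vertically, h_p = y_p·sinθ = 4.51194 × 0.529919 = 2.39096 m.

h_p = 2.391 m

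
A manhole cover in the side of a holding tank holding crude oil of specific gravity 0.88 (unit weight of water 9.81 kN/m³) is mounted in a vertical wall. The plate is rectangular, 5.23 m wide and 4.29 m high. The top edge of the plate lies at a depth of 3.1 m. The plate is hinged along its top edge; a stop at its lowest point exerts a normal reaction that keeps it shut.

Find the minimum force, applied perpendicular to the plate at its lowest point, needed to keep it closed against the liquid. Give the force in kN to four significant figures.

γ = 0.88 × 9.81 = 8.6328 kN/m³.
The centroid lies 4.29/2 = 2.145 m below the top edge, so the centroid depth is h_c = 3.1 + 2.145 = 5.245 m.
A = 5.23 × 4.29 = 22.4367 m².
Resultant F = γ·h_c·A = 8.6328 × 5.245 × 22.4367 = 1015.91 kN.
I_c = b·h³/12 = 5.23 × 4.29³/12 = 34.4106 m⁴.
Centre of pressure: y_p = y_c + I_c/(y_c·A) = 5.245 + 34.4106/(5.245 × 22.4367) = 5.245 + 0.292407 = 5.53741 m along the plane.
The resultant acts 2.145 + 0.292407 = 2.43741 m (along the plate) below the hinge at the top edge, so the moment about the hinge is M = F × 2.43741 = 1015.91 × 2.43741 = 2476.19 kN·m.
A normal force at the bottom, 4.29 m from the hinge, must supply this moment: P = 2476.19/4.29 = 577.2 kN.

P ≈ 577.2 kN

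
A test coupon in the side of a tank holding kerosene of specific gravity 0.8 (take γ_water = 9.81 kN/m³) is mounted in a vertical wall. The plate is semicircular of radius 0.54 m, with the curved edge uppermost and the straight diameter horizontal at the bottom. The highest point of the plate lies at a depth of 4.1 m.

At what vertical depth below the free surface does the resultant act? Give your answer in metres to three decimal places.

h_p = 4.415 m

γ = 0.8 × 9.81 = 7.848 kN/m³.
The centroid lies 4r/(3π) = 0.229183 m above the diameter, so r − 4r/(3π) = 0.54 − 0.229183 = 0.310817 m below the topmost point, so the centroid depth is h_c = 4.1 + 0.310817 = 4.41082 m.
A = πr²/2 = π × 0.54²/2 = 0.458044 m².
Resultant F = γ·h_c·A = 7.848 × 4.41082 × 0.458044 = 15.8557 kN.
I_c = (π/8 − 8/(9π))·r⁴ = 0.109757 × 0.54⁴ = 0.0093327 m⁴.
Centre of pressure: y_p = y_c + I_c/(y_c·A) = 4.41082 + 0.0093327/(4.41082 × 0.458044) = 4.41082 + 0.00461935 = 4.41544 m along the plane.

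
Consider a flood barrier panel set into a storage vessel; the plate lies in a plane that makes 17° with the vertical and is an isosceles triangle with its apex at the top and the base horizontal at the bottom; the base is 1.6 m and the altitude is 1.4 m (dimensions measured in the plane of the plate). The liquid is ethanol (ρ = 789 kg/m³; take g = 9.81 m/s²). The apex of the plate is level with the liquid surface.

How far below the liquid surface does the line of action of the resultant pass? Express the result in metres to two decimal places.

γ = ρg = 789 × 9.81 / 1000 = 7.74009 kN/m³.
The plate makes 17° with the vertical, i.e. θ = 90° − 17° = 73° to the horizontal. Measuring y along the incline from the free-surface line, vertical depth h = y·sinθ with sinθ = 0.956305.
With the apex up, the centroid sits 2h/3 = 2 × 1.4/3 = 0.933333 m below the apex, so y_c = 0.933333 m and h_c = 0.933333 × 0.956305 = 0.892551 m.
A = ½ × 1.6 × 1.4 = 1.12 m².
Resultant F = γ·h_c·A = 7.74009 × 0.892551 × 1.12 = 7.73744 kN.
I_c = b·h³/36 = 1.6 × 1.4³/36 = 0.121956 m⁴.
Centre of pressure: y_p = y_c + I_c/(y_c·A) = 0.933333 + 0.121956/(0.933333 × 1.12) = 0.933333 + 0.116667 = 1.05 m along the plane.
Vertically, h_p = y_p·sinθ = 1.05 × 0.956305 = 1.00412 m.

h_p = 1.00 m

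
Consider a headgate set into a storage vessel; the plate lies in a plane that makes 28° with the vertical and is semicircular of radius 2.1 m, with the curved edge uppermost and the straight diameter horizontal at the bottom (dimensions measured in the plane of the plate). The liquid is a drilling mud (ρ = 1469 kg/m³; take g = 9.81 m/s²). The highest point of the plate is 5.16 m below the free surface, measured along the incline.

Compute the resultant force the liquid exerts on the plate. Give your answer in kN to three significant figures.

F ≈ 561 kN

γ = ρg = 1469 × 9.81 / 1000 = 14.41089 kN/m³.
The plate makes 28° with the vertical, i.e. θ = 90° − 28° = 62° to the horizontal. Measuring y along the incline from the free-surface line, vertical depth h = y·sinθ with sinθ = 0.882948.
The centroid lies 4r/(3π) = 0.891268 m above the diameter, so r − 4r/(3π) = 2.1 − 0.891268 = 1.20873 m below the topmost point, so y_c = 5.16 + 1.20873 = 6.36873 m and h_c = 6.36873 × 0.882948 = 5.62326 m.
A = πr²/2 = π × 2.1²/2 = 6.92721 m².
Resultant F = γ·h_c·A = 14.41089 × 5.62326 × 6.92721 = 561.355 kN.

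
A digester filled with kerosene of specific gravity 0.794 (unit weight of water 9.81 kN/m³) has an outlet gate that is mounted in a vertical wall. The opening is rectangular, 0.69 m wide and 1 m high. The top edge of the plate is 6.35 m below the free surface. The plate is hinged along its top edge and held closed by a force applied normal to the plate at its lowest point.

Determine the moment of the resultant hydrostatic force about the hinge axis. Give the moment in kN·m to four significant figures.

γ = 0.794 × 9.81 = 7.78914 kN/m³.
The centroid lies 1/2 = 0.5 m below the top edge, so the centroid depth is h_c = 6.35 + 0.5 = 6.85 m.
A = 0.69 × 1 = 0.69 m².
Resultant F = γ·h_c·A = 7.78914 × 6.85 × 0.69 = 36.8154 kN.
I_c = b·h³/12 = 0.69 × 1³/12 = 0.0575 m⁴.
Centre of pressure: y_p = y_c + I_c/(y_c·A) = 6.85 + 0.0575/(6.85 × 0.69) = 6.85 + 0.0121655 = 6.86217 m along the plane.
The resultant acts 0.5 + 0.0121655 = 0.512166 m (along the plate) below the hinge at the top edge, so the moment about the hinge is M = F × 0.512166 = 36.8154 × 0.512166 = 18.8556 kN·m.

M ≈ 18.86 kN·m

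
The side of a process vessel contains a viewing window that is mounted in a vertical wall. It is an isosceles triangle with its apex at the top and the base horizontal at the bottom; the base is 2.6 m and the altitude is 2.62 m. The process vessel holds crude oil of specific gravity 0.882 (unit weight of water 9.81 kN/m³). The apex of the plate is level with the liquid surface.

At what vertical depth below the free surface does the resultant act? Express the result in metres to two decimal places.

γ = 0.882 × 9.81 = 8.65242 kN/m³.
With the apex up, the centroid sits 2h/3 = 2 × 2.62/3 = 1.74667 m below the apex, so the centroid depth is h_c = 1.74667 m.
A = ½ × 2.6 × 2.62 = 3.406 m².
Resultant F = γ·h_c·A = 8.65242 × 1.74667 × 3.406 = 51.4746 kN.
I_c = b·h³/36 = 2.6 × 2.62³/36 = 1.2989 m⁴.
Centre of pressure: y_p = y_c + I_c/(y_c·A) = 1.74667 + 1.2989/(1.74667 × 3.406) = 1.74667 + 0.218333 = 1.965 m along the plane.

h_p = 1.97 m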